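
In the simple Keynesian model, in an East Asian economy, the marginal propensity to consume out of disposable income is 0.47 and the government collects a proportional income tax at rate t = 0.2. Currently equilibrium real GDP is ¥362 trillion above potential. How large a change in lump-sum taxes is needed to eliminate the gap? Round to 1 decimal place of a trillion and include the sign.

+¥480.6 trillion

Spending multiplier = 1/(1 − c(1−t)) = 1/(1 − 0.47×0.8) = 1/0.624 ≈ 1.603.
Tax multiplier = −c·k = −0.47/0.624 ≈ −0.753. Need ΔY = −¥362 trillion, so ΔT = ΔY/(−c·k) = −(−¥362 trillion) × 0.624 / 0.47 ≈ +¥480.6 trillion.
The government should raise lump-sum taxes by ¥480.6 trillion.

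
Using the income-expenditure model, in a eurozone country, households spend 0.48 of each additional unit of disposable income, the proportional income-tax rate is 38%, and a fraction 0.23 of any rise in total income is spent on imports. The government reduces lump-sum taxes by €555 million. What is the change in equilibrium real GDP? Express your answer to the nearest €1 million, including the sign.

A lump-sum tax change of −€555 million shifts disposable income by +€555 million; first-round consumption changes by −c × ΔT = −0.48 × (−€555 million) = +€266.4 million.
Expenditure multiplier = 1/(1 − c(1−t) + m) = 1/(1 − 0.48×0.62 + 0.23) = 1/0.9324 ≈ 1.073.
The tax multiplier is −c × k ≈ −0.515, so ΔY = k × (−c·ΔT) = (+€266.4 million) / 0.9324 ≈ +€286 million.

+€286 million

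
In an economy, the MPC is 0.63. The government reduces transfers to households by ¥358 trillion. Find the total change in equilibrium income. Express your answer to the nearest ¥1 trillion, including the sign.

−¥610 trillion

The transfer change shifts disposable income by −¥358 trillion, so first-round consumption changes by c·ΔTR = 0.63 × (−¥358 trillion) = −¥225.54 trillion.
Expenditure multiplier = 1/(1 − MPC) = 1/(1 − 0.63) = 1/0.37 ≈ 2.703.
The transfer multiplier is c × k ≈ 1.703, so ΔY = k × (c·ΔTR) = (−¥225.54 trillion) / 0.37 ≈ −¥610 trillion.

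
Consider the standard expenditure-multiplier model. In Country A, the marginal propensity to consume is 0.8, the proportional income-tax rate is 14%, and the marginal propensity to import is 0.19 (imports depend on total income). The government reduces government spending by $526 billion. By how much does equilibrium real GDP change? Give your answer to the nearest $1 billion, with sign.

Expenditure multiplier = 1/(1 − c(1−t) + m) = 1/(1 − 0.8×0.86 + 0.19) = 1/0.502 ≈ 1.992.
ΔY = k × ΔG = (−$526 billion) / 0.502 ≈ −$1,048 billion.

−$1,048 billion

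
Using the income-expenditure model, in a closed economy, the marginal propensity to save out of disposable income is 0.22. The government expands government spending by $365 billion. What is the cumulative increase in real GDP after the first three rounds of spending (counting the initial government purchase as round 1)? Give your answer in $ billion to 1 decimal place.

MPC = 1 − MPS = 1 − 0.22 = 0.78.
Round 1 adds ΔG = $365 billion; each later round is MPC = 0.78 times the previous.
After 3 rounds: 365 + 284.7 + 222.066 = ΔG·(1 − c^3)/(1 − c) = 365 × (1 − 0.474552)/0.22 ≈ $871.8 billion.

$871.8 billion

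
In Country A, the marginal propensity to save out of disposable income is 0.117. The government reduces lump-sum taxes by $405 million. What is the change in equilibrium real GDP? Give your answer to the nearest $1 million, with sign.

MPC = 1 − MPS = 1 − 0.117 = 0.883.
A lump-sum tax change of −$405 million shifts disposable income by +$405 million; first-round consumption changes by −c × ΔT = −0.883 × (−$405 million) = +$357.615 million.
Expenditure multiplier = 1/(1 − MPC) = 1/(1 − 0.883) = 1/0.117 ≈ 8.547.
The tax multiplier is −c × k ≈ −7.547, so ΔY = k × (−c·ΔT) = (+$357.615 million) / 0.117 ≈ +$3,057 million.

+$3,057 million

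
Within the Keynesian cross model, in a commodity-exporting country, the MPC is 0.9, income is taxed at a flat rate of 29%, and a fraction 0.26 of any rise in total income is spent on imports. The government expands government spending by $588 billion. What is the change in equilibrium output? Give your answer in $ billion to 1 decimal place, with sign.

+$946.9 billion

Expenditure multiplier = 1/(1 − c(1−t) + m) = 1/(1 − 0.9×0.71 + 0.26) = 1/0.621 ≈ 1.61.
ΔY = k × ΔG = (+$588 billion) / 0.621 ≈ +$946.9 billion.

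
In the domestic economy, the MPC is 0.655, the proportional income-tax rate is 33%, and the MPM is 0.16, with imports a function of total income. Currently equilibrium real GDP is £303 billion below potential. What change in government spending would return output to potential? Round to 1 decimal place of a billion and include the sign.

+£218.5 billion

Spending multiplier = 1/(1 − c(1−t) + m) = 1/(1 − 0.655×0.67 + 0.16) = 1/0.72115 ≈ 1.387.
Need ΔY = +£303 billion, so ΔG = ΔY/k = (+£303 billion) × 0.72115 ≈ +£218.5 billion.
The government should increase government spending by £218.5 billion.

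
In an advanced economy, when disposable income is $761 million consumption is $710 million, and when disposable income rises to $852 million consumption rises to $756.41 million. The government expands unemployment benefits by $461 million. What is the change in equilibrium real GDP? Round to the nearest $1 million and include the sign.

MPC = ΔC/ΔYd = (756.41 − 710)/(852 − 761) = 46.41/91 = 0.51.
The transfer change shifts disposable income by +$461 million, so first-round consumption changes by c·ΔTR = 0.51 × (+$461 million) = +$235.11 million.
Expenditure multiplier = 1/(1 − MPC) = 1/(1 − 0.51) = 1/0.49 ≈ 2.041.
The transfer multiplier is c × k ≈ 1.041, so ΔY = k × (c·ΔTR) = (+$235.11 million) / 0.49 ≈ +$480 million.

+$480 million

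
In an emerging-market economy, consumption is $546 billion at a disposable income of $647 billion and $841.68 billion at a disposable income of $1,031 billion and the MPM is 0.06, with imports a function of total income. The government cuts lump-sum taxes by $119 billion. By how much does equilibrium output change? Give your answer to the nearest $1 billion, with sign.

MPC = ΔC/ΔYd = (841.68 − 546)/(1,031 − 647) = 295.68/384 = 0.77.
A lump-sum tax change of −$119 billion shifts disposable income by +$119 billion; first-round consumption changes by −c × ΔT = −0.77 × (−$119 billion) = +$91.63 billion.
Expenditure multiplier = 1/(1 − c + m) = 1/(1 − 0.77 + 0.06) = 1/0.29 ≈ 3.448.
The tax multiplier is −c × k ≈ −2.655, so ΔY = k × (−c·ΔT) = (+$91.63 billion) / 0.29 ≈ +$316 billion.

+$316 billion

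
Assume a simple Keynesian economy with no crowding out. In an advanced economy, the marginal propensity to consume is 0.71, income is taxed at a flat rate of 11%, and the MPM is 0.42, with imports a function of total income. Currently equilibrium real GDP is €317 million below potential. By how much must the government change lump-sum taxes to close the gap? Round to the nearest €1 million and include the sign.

Spending multiplier = 1/(1 − c(1−t) + m) = 1/(1 − 0.71×0.89 + 0.42) = 1/0.7881 ≈ 1.269.
Tax multiplier = −c·k = −0.71/0.7881 ≈ −0.901. Need ΔY = +€317 million, so ΔT = ΔY/(−c·k) = −(+€317 million) × 0.7881 / 0.71 ≈ −€352 million.
The government should cut lump-sum taxes by €352 million.

−€352 million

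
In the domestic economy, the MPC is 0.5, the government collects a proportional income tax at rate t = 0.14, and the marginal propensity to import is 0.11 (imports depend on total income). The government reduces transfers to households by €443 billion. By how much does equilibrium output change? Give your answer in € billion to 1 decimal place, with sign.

−€325.7 billion

The transfer change shifts disposable income by −€443 billion, so first-round consumption changes by c·ΔTR = 0.5 × (−€443 billion) = −€221.5 billion.
Expenditure multiplier = 1/(1 − c(1−t) + m) = 1/(1 − 0.5×0.86 + 0.11) = 1/0.68 ≈ 1.471.
The transfer multiplier is c × k ≈ 0.735, so ΔY = k × (c·ΔTR) = (−€221.5 billion) / 0.68 ≈ −€325.7 billion.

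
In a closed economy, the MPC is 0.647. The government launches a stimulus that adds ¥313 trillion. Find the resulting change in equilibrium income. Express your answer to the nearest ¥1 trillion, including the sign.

+¥887 trillion

Spending multiplier = 1/(1 − MPC) = 1/(1 − 0.647) = 1/0.353 ≈ 2.833.
ΔY = k × ΔG = (+¥313 trillion) / 0.353 ≈ +¥887 trillion.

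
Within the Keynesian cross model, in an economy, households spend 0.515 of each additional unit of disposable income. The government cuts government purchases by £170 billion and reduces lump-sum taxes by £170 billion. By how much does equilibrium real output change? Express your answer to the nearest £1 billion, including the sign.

Expenditure multiplier = 1/(1 − MPC) = 1/(1 − 0.515) = 1/0.485 ≈ 2.062.
ΔG contributes k·ΔG = (−£170 billion) / 0.485 ≈ −£350.5 billion.
ΔT of −£170 billion changes first-round spending by −c·ΔT = +£87.55 billion, contributing k·(−c·ΔT) = (+£87.55 billion) / 0.485 ≈ +£180.5 billion.
With ΔG = ΔT and no other leakages, the balanced-budget multiplier is 1, so ΔY = ΔG = −£170 billion.

−£170 billion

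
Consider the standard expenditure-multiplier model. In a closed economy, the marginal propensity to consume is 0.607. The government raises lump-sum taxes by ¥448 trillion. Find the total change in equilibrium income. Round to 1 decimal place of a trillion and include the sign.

A lump-sum tax change of +¥448 trillion shifts disposable income by −¥448 trillion; first-round consumption changes by −c × ΔT = −0.607 × (+¥448 trillion) = −¥271.936 trillion.
Expenditure multiplier = 1/(1 − MPC) = 1/(1 − 0.607) = 1/0.393 ≈ 2.545.
The tax multiplier is −c × k ≈ −1.545, so ΔY = k × (−c·ΔT) = (−¥271.936 trillion) / 0.393 ≈ −¥691.9 trillion.

−¥691.9 trillion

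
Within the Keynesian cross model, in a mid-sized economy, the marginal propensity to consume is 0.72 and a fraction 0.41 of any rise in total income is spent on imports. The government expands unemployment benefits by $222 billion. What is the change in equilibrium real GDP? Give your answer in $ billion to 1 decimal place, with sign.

+$231.7 billion

The transfer change shifts disposable income by +$222 billion, so first-round consumption changes by c·ΔTR = 0.72 × (+$222 billion) = +$159.84 billion.
Expenditure multiplier = 1/(1 − c + m) = 1/(1 − 0.72 + 0.41) = 1/0.69 ≈ 1.449.
The transfer multiplier is c × k ≈ 1.043, so ΔY = k × (c·ΔTR) = (+$159.84 billion) / 0.69 ≈ +$231.7 billion.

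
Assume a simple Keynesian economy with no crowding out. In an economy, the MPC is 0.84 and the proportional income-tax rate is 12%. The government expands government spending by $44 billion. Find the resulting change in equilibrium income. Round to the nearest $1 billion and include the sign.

Expenditure multiplier = 1/(1 − c(1−t)) = 1/(1 − 0.84×0.88) = 1/0.2608 ≈ 3.834.
ΔY = k × ΔG = (+$44 billion) / 0.2608 ≈ +$169 billion.

+$169 billion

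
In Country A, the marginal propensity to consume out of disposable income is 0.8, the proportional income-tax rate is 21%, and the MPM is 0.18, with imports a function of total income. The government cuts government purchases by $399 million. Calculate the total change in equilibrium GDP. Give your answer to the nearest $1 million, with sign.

−$728 million

Expenditure multiplier = 1/(1 − c(1−t) + m) = 1/(1 − 0.8×0.79 + 0.18) = 1/0.548 ≈ 1.825.
ΔY = k × ΔG = (−$399 million) / 0.548 ≈ −$728 million.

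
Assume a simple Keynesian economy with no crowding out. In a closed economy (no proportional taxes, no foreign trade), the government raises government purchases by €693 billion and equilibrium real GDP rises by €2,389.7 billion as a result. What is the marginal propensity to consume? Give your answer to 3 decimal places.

Implied spending multiplier k = ΔY/ΔG = 2,389.7/693 ≈ 3.4483.
Since k = 1/(1 − MPC), MPC = 1 − 1/k = 1 − ΔG/ΔY = 1 − 693/2,389.7 ≈ 0.710.

0.710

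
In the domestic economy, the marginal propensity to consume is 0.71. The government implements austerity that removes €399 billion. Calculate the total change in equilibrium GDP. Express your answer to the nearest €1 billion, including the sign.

−€1,376 billion

Government-spending multiplier = 1/(1 − MPC) = 1/(1 − 0.71) = 1/0.29 ≈ 3.448.
ΔY = k × ΔG = (−€399 billion) / 0.29 ≈ −€1,376 billion.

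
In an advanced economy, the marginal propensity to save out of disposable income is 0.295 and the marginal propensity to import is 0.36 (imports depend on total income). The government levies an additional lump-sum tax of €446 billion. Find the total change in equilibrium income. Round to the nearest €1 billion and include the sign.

−€480 billion

MPC = 1 − MPS = 1 − 0.295 = 0.705.
A lump-sum tax change of +€446 billion shifts disposable income by −€446 billion; first-round consumption changes by −c × ΔT = −0.705 × (+€446 billion) = −€314.43 billion.
Expenditure multiplier = 1/(1 − c + m) = 1/(1 − 0.705 + 0.36) = 1/0.655 ≈ 1.527.
The tax multiplier is −c × k ≈ −1.076, so ΔY = k × (−c·ΔT) = (−€314.43 billion) / 0.655 ≈ −€480 billion.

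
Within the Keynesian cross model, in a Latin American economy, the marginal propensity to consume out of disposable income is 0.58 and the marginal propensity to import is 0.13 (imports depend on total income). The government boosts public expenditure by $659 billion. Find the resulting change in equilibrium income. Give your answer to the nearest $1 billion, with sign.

+$1,198 billion

Government-spending multiplier = 1/(1 − c + m) = 1/(1 − 0.58 + 0.13) = 1/0.55 ≈ 1.818.
ΔY = k × ΔG = (+$659 billion) / 0.55 ≈ +$1,198 billion.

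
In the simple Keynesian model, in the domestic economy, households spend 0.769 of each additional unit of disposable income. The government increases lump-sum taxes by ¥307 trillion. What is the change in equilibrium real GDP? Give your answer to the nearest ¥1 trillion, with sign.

A lump-sum tax change of +¥307 trillion shifts disposable income by −¥307 trillion; first-round consumption changes by −c × ΔT = −0.769 × (+¥307 trillion) = −¥236.083 trillion.
Expenditure multiplier = 1/(1 − MPC) = 1/(1 − 0.769) = 1/0.231 ≈ 4.329.
The tax multiplier is −c × k ≈ −3.329, so ΔY = k × (−c·ΔT) = (−¥236.083 trillion) / 0.231 ≈ −¥1,022 trillion.

−¥1,022 trillion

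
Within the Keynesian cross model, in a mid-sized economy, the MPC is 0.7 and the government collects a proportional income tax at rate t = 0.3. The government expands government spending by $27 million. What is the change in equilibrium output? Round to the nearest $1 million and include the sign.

+$53 million

Government-spending multiplier = 1/(1 − c(1−t)) = 1/(1 − 0.7×0.7) = 1/0.51 ≈ 1.961.
ΔY = k × ΔG = (+$27 million) / 0.51 ≈ +$53 million.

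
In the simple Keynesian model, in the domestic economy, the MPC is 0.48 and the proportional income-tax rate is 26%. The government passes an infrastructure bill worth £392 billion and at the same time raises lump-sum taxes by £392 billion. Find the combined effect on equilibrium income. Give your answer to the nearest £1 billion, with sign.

+£316 billion

Expenditure multiplier = 1/(1 − c(1−t)) = 1/(1 − 0.48×0.74) = 1/0.6448 ≈ 1.551.
ΔG contributes k·ΔG = (+£392 billion) / 0.6448 ≈ +£607.9 billion.
ΔT of +£392 billion changes first-round spending by −c·ΔT = −£188.16 billion, contributing k·(−c·ΔT) = (−£188.16 billion) / 0.6448 ≈ −£291.8 billion.
Net ΔY = k(ΔG − c·ΔT) = (+£203.84 billion) / 0.6448 ≈ +£316 billion.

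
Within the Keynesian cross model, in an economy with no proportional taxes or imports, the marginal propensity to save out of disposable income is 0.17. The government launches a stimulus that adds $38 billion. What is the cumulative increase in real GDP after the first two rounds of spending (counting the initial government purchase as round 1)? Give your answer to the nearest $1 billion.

$70 billion

MPC = 1 − MPS = 1 − 0.17 = 0.83.
Round 1 adds ΔG = $38 billion; each later round is MPC = 0.83 times the previous.
After 2 rounds: 38 + 31.54 = ΔG·(1 − c^2)/(1 − c) = 38 × (1 − 0.6889)/0.17 ≈ $70 billion.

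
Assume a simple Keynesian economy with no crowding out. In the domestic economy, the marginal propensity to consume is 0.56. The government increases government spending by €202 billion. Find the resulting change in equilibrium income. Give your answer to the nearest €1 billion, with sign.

Expenditure multiplier = 1/(1 − MPC) = 1/(1 − 0.56) = 1/0.44 ≈ 2.273.
ΔY = k × ΔG = (+€202 billion) / 0.44 ≈ +€459 billion.

+€459 billion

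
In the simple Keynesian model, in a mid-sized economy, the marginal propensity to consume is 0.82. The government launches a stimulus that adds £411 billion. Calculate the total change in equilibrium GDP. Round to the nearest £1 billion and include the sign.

Expenditure multiplier = 1/(1 − MPC) = 1/(1 − 0.82) = 1/0.18 ≈ 5.556.
ΔY = k × ΔG = (+£411 billion) / 0.18 ≈ +£2,283 billion.

+£2,283 billion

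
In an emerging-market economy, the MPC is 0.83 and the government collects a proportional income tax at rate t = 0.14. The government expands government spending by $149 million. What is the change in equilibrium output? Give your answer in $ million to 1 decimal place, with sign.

+$520.6 million

Expenditure multiplier = 1/(1 − c(1−t)) = 1/(1 − 0.83×0.86) = 1/0.2862 ≈ 3.494.
ΔY = k × ΔG = (+$149 million) / 0.2862 ≈ +$520.6 million.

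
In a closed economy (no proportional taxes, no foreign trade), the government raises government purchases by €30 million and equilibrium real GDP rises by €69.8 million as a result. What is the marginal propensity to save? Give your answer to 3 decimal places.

0.430

Implied spending multiplier k = ΔY/ΔG = 69.8/30 ≈ 2.3267.
Since k = 1/(1 − MPC), MPC = 1 − 1/k = 1 − ΔG/ΔY = 1 − 30/69.8 ≈ 0.570.
MPS = 1 − MPC = 0.430.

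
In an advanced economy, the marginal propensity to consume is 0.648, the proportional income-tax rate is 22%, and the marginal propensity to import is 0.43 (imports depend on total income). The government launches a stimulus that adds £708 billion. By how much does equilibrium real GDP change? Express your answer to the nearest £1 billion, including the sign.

Expenditure multiplier = 1/(1 − c(1−t) + m) = 1/(1 − 0.648×0.78 + 0.43) = 1/0.92456 ≈ 1.082.
ΔY = k × ΔG = (+£708 billion) / 0.92456 ≈ +£766 billion.

+£766 billion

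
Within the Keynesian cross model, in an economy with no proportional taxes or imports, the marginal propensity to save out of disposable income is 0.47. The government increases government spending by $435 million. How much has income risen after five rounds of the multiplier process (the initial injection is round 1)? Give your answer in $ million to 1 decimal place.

$886.8 million

MPC = 1 − MPS = 1 − 0.47 = 0.53.
Round 1 adds ΔG = $435 million; each later round is MPC = 0.53 times the previous.
After 5 rounds: 435 + 230.55 + 122.1915 + 64.761495 + 34.32359235 = ΔG·(1 − c^5)/(1 − c) = 435 × (1 − 0.0418195493)/0.47 ≈ $886.8 million.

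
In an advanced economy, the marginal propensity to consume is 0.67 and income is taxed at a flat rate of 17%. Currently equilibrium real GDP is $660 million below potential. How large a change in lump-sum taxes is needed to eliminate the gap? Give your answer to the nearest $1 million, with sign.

Spending multiplier = 1/(1 − c(1−t)) = 1/(1 − 0.67×0.83) = 1/0.4439 ≈ 2.253.
Tax multiplier = −c·k = −0.67/0.4439 ≈ −1.509. Need ΔY = +$660 million, so ΔT = ΔY/(−c·k) = −(+$660 million) × 0.4439 / 0.67 ≈ −$437 million.
The government should cut lump-sum taxes by $437 million.

−$437 million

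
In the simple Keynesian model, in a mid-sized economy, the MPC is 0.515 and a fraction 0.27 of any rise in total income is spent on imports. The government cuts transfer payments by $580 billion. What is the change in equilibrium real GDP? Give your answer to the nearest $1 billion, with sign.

−$396 billion

The transfer change shifts disposable income by −$580 billion, so first-round consumption changes by c·ΔTR = 0.515 × (−$580 billion) = −$298.7 billion.
Expenditure multiplier = 1/(1 − c + m) = 1/(1 − 0.515 + 0.27) = 1/0.755 ≈ 1.325.
The transfer multiplier is c × k ≈ 0.682, so ΔY = k × (c·ΔTR) = (−$298.7 billion) / 0.755 ≈ −$396 billion.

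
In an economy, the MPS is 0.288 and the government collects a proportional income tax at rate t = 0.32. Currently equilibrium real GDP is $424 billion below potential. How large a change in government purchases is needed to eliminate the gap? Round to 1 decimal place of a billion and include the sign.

+$218.7 billion

MPC = 1 − MPS = 1 − 0.288 = 0.712.
Spending multiplier = 1/(1 − c(1−t)) = 1/(1 − 0.712×0.68) = 1/0.51584 ≈ 1.939.
Need ΔY = +$424 billion, so ΔG = ΔY/k = (+$424 billion) × 0.51584 ≈ +$218.7 billion.
The government should increase government purchases by $218.7 billion.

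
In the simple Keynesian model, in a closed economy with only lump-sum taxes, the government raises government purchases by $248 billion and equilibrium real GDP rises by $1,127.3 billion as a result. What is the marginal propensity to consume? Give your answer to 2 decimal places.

0.78

Implied spending multiplier k = ΔY/ΔG = 1,127.3/248 ≈ 4.5456.
Since k = 1/(1 − MPC), MPC = 1 − 1/k = 1 − ΔG/ΔY = 1 − 248/1,127.3 ≈ 0.78.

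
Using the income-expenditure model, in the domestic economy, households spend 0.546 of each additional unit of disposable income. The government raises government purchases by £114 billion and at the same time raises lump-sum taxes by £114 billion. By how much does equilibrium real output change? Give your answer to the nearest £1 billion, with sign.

+£114 billion

Expenditure multiplier = 1/(1 − MPC) = 1/(1 − 0.546) = 1/0.454 ≈ 2.203.
ΔG contributes k·ΔG = (+£114 billion) / 0.454 ≈ +£251.1 billion.
ΔT of +£114 billion changes first-round spending by −c·ΔT = −£62.244 billion, contributing k·(−c·ΔT) = (−£62.244 billion) / 0.454 ≈ −£137.1 billion.
With ΔG = ΔT and no other leakages, the balanced-budget multiplier is 1, so ΔY = ΔG = +£114 billion.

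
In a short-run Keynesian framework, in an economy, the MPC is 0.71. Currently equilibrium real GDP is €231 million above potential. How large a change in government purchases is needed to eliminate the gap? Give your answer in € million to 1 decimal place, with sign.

−€67.0 million

Spending multiplier = 1/(1 − MPC) = 1/(1 − 0.71) = 1/0.29 ≈ 3.448.
Need ΔY = −€231 million, so ΔG = ΔY/k = (−€231 million) × 0.29 ≈ −€67 million.
The government should cut government purchases by €67 million.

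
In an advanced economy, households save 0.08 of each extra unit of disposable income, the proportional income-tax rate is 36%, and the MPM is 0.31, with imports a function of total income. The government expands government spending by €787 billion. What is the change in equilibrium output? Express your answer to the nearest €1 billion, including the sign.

+€1,091 billion

MPC = 1 − MPS = 1 − 0.08 = 0.92.
Expenditure multiplier = 1/(1 − c(1−t) + m) = 1/(1 − 0.92×0.64 + 0.31) = 1/0.7212 ≈ 1.387.
ΔY = k × ΔG = (+€787 billion) / 0.7212 ≈ +€1,091 billion.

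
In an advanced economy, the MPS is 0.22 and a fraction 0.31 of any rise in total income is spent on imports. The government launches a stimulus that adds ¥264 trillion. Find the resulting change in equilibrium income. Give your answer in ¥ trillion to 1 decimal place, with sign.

MPC = 1 − MPS = 1 − 0.22 = 0.78.
Expenditure multiplier = 1/(1 − c + m) = 1/(1 − 0.78 + 0.31) = 1/0.53 ≈ 1.887.
ΔY = k × ΔG = (+¥264 trillion) / 0.53 ≈ +¥498.1 trillion.

+¥498.1 trillion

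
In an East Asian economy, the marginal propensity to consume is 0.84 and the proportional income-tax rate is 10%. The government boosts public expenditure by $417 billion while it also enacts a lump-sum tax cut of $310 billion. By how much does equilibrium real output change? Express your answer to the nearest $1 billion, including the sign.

+$2,776 billion

Expenditure multiplier = 1/(1 − c(1−t)) = 1/(1 − 0.84×0.9) = 1/0.244 ≈ 4.098.
ΔG contributes k·ΔG = (+$417 billion) / 0.244 ≈ +$1,709 billion.
ΔT of −$310 billion changes first-round spending by −c·ΔT = +$260.4 billion, contributing k·(−c·ΔT) = (+$260.4 billion) / 0.244 ≈ +$1,067.2 billion.
Net ΔY = k(ΔG − c·ΔT) = (+$677.4 billion) / 0.244 ≈ +$2,776 billion.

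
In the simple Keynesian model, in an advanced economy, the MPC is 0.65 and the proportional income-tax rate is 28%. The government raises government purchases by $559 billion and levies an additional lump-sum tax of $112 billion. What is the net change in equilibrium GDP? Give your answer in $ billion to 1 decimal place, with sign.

Expenditure multiplier = 1/(1 − c(1−t)) = 1/(1 − 0.65×0.72) = 1/0.532 ≈ 1.88.
ΔG contributes k·ΔG = (+$559 billion) / 0.532 ≈ +$1,050.8 billion.
ΔT of +$112 billion changes first-round spending by −c·ΔT = −$72.8 billion, contributing k·(−c·ΔT) = (−$72.8 billion) / 0.532 ≈ −$136.8 billion.
Net ΔY = k(ΔG − c·ΔT) = (+$486.2 billion) / 0.532 ≈ +$913.9 billion.

+$913.9 billion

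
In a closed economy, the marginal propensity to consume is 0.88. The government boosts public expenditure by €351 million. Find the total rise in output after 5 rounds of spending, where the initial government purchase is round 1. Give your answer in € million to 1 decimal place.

€1,381.4 million

Round 1 adds ΔG = €351 million; each later round is MPC = 0.88 times the previous.
After 5 rounds: 351 + 308.88 + 271.8144 + 239.196672 + 210.49307136 = ΔG·(1 − c^5)/(1 − c) = 351 × (1 − 0.5277319168)/0.12 ≈ €1,381.4 million.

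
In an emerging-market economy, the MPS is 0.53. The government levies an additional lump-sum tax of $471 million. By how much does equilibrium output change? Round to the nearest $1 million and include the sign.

−$418 million

MPC = 1 − MPS = 1 − 0.53 = 0.47.
A lump-sum tax change of +$471 million shifts disposable income by −$471 million; first-round consumption changes by −c × ΔT = −0.47 × (+$471 million) = −$221.37 million.
Expenditure multiplier = 1/(1 − MPC) = 1/(1 − 0.47) = 1/0.53 ≈ 1.887.
The tax multiplier is −c × k ≈ −0.887, so ΔY = k × (−c·ΔT) = (−$221.37 million) / 0.53 ≈ −$418 million.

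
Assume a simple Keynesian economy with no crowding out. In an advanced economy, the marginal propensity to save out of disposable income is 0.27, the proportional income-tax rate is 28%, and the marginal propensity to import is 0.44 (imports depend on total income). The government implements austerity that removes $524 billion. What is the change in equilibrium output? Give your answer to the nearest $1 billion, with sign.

MPC = 1 − MPS = 1 − 0.27 = 0.73.
Government-spending multiplier = 1/(1 − c(1−t) + m) = 1/(1 − 0.73×0.72 + 0.44) = 1/0.9144 ≈ 1.094.
ΔY = k × ΔG = (−$524 billion) / 0.9144 ≈ −$573 billion.

−$573 billion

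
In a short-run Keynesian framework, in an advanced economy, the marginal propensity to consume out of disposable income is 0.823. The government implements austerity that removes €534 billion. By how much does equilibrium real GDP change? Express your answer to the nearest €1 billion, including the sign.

−€3,017 billion

Spending multiplier = 1/(1 − MPC) = 1/(1 − 0.823) = 1/0.177 ≈ 5.65.
ΔY = k × ΔG = (−€534 billion) / 0.177 ≈ −€3,017 billion.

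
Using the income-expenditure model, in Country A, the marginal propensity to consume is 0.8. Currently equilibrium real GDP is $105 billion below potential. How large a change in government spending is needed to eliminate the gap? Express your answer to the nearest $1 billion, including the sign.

+$21 billion

Spending multiplier = 1/(1 − MPC) = 1/(1 − 0.8) = 1/0.2 = 5.
Need ΔY = +$105 billion, so ΔG = ΔY/k = (+$105 billion) × 0.2 = +$21 billion.
The government should increase government spending by $21 billion.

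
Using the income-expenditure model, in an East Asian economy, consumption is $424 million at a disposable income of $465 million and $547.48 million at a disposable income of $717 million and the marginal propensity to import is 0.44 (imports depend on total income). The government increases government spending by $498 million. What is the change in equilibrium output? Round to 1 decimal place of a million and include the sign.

MPC = ΔC/ΔYd = (547.48 − 424)/(717 − 465) = 123.48/252 = 0.49.
Expenditure multiplier = 1/(1 − c + m) = 1/(1 − 0.49 + 0.44) = 1/0.95 ≈ 1.053.
ΔY = k × ΔG = (+$498 million) / 0.95 ≈ +$524.2 million.

+$524.2 million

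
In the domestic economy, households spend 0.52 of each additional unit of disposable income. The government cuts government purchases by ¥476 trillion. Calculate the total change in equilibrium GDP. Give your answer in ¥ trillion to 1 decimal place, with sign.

Expenditure multiplier = 1/(1 − MPC) = 1/(1 − 0.52) = 1/0.48 ≈ 2.083.
ΔY = k × ΔG = (−¥476 trillion) / 0.48 ≈ −¥991.7 trillion.

−¥991.7 trillion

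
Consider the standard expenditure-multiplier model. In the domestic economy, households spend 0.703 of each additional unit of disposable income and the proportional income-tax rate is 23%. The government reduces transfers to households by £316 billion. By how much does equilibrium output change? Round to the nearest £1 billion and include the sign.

The transfer change shifts disposable income by −£316 billion, so first-round consumption changes by c·ΔTR = 0.703 × (−£316 billion) = −£222.148 billion.
Expenditure multiplier = 1/(1 − c(1−t)) = 1/(1 − 0.703×0.77) = 1/0.45869 ≈ 2.18.
The transfer multiplier is c × k ≈ 1.533, so ΔY = k × (c·ΔTR) = (−£222.148 billion) / 0.45869 ≈ −£484 billion.

−£484 billion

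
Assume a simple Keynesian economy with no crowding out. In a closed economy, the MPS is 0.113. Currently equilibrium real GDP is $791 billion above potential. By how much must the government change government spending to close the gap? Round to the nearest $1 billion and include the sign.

MPC = 1 − MPS = 1 − 0.113 = 0.887.
Spending multiplier = 1/(1 − MPC) = 1/(1 − 0.887) = 1/0.113 ≈ 8.85.
Need ΔY = −$791 billion, so ΔG = ΔY/k = (−$791 billion) × 0.113 ≈ −$89 billion.
The government should cut government spending by $89 billion.

−$89 billion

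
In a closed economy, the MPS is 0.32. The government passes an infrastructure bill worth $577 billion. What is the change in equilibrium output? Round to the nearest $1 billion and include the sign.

+$1,803 billion

MPC = 1 − MPS = 1 − 0.32 = 0.68.
Expenditure multiplier = 1/(1 − MPC) = 1/(1 − 0.68) = 1/0.32 = 3.125.
ΔY = k × ΔG = (+$577 billion) / 0.32 ≈ +$1,803 billion.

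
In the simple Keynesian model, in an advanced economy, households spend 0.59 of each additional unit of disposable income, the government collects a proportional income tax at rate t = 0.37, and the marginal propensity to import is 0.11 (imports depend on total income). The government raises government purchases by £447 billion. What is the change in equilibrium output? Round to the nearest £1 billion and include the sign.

Spending multiplier = 1/(1 − c(1−t) + m) = 1/(1 − 0.59×0.63 + 0.11) = 1/0.7383 ≈ 1.354.
ΔY = k × ΔG = (+£447 billion) / 0.7383 ≈ +£605 billion.

+£605 billion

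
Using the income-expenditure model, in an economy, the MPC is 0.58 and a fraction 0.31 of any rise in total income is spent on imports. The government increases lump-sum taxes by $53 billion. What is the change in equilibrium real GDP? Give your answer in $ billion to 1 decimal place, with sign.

−$42.1 billion

A lump-sum tax change of +$53 billion shifts disposable income by −$53 billion; first-round consumption changes by −c × ΔT = −0.58 × (+$53 billion) = −$30.74 billion.
Expenditure multiplier = 1/(1 − c + m) = 1/(1 − 0.58 + 0.31) = 1/0.73 ≈ 1.37.
The tax multiplier is −c × k ≈ −0.795, so ΔY = k × (−c·ΔT) = (−$30.74 billion) / 0.73 ≈ −$42.1 billion.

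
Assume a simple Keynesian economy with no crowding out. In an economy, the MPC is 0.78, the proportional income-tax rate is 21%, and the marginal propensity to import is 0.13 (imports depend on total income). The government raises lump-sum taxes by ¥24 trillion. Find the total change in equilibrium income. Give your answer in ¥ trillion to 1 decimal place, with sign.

A lump-sum tax change of +¥24 trillion shifts disposable income by −¥24 trillion; first-round consumption changes by −c × ΔT = −0.78 × (+¥24 trillion) = −¥18.72 trillion.
Expenditure multiplier = 1/(1 − c(1−t) + m) = 1/(1 − 0.78×0.79 + 0.13) = 1/0.5138 ≈ 1.946.
The tax multiplier is −c × k ≈ −1.518, so ΔY = k × (−c·ΔT) = (−¥18.72 trillion) / 0.5138 ≈ −¥36.4 trillion.

−¥36.4 trillion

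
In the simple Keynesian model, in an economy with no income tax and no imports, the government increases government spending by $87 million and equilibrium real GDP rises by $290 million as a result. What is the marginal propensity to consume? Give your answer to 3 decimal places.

0.700

Implied spending multiplier k = ΔY/ΔG = 290/87 ≈ 3.3333.
Since k = 1/(1 − MPC), MPC = 1 − 1/k = 1 − ΔG/ΔY = 1 − 87/290 = 0.700.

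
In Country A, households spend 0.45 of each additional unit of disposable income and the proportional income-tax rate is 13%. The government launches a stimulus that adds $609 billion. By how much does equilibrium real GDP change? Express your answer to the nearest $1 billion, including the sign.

Government-spending multiplier = 1/(1 − c(1−t)) = 1/(1 − 0.45×0.87) = 1/0.6085 ≈ 1.643.
ΔY = k × ΔG = (+$609 billion) / 0.6085 ≈ +$1,001 billion.

+$1,001 billion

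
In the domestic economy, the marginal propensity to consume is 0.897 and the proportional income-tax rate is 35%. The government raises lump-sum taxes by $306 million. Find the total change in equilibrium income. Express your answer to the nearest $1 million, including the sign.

A lump-sum tax change of +$306 million shifts disposable income by −$306 million; first-round consumption changes by −c × ΔT = −0.897 × (+$306 million) = −$274.482 million.
Expenditure multiplier = 1/(1 − c(1−t)) = 1/(1 − 0.897×0.65) = 1/0.41695 ≈ 2.398.
The tax multiplier is −c × k ≈ −2.151, so ΔY = k × (−c·ΔT) = (−$274.482 million) / 0.41695 ≈ −$658 million.

−$658 million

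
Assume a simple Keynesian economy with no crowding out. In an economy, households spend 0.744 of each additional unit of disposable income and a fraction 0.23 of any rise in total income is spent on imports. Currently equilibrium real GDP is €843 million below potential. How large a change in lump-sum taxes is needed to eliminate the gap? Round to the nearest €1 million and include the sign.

Spending multiplier = 1/(1 − c + m) = 1/(1 − 0.744 + 0.23) = 1/0.486 ≈ 2.058.
Tax multiplier = −c·k = −0.744/0.486 ≈ −1.531. Need ΔY = +€843 million, so ΔT = ΔY/(−c·k) = −(+€843 million) × 0.486 / 0.744 ≈ −€551 million.
The government should cut lump-sum taxes by €551 million.

−€551 million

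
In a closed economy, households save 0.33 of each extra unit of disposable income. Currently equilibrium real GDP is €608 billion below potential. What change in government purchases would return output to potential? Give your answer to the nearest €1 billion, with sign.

+€201 billion

MPC = 1 − MPS = 1 − 0.33 = 0.67.
Spending multiplier = 1/(1 − MPC) = 1/(1 − 0.67) = 1/0.33 ≈ 3.03.
Need ΔY = +€608 billion, so ΔG = ΔY/k = (+€608 billion) × 0.33 ≈ +€201 billion.
The government should increase government purchases by €201 billion.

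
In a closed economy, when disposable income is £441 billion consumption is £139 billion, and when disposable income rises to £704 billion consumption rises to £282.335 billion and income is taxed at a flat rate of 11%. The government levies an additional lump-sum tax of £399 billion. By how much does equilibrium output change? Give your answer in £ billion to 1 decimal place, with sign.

MPC = ΔC/ΔYd = (282.335 − 139)/(704 − 441) = 143.335/263 = 0.545.
A lump-sum tax change of +£399 billion shifts disposable income by −£399 billion; first-round consumption changes by −c × ΔT = −0.545 × (+£399 billion) = −£217.455 billion.
Expenditure multiplier = 1/(1 − c(1−t)) = 1/(1 − 0.545×0.89) = 1/0.51495 ≈ 1.942.
The tax multiplier is −c × k ≈ −1.058, so ΔY = k × (−c·ΔT) = (−£217.455 billion) / 0.51495 ≈ −£422.3 billion.

−£422.3 billion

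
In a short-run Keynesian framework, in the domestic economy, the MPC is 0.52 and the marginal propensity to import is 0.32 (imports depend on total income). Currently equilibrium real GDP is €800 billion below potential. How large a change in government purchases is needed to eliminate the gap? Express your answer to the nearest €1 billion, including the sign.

Spending multiplier = 1/(1 − c + m) = 1/(1 − 0.52 + 0.32) = 1/0.8 = 1.25.
Need ΔY = +€800 billion, so ΔG = ΔY/k = (+€800 billion) × 0.8 = +€640 billion.
The government should increase government purchases by €640 billion.

+€640 billion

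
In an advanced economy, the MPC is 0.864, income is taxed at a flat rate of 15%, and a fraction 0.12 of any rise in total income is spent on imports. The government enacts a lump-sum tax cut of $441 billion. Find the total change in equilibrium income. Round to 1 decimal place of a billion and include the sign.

+$988.1 billion

A lump-sum tax change of −$441 billion shifts disposable income by +$441 billion; first-round consumption changes by −c × ΔT = −0.864 × (−$441 billion) = +$381.024 billion.
Expenditure multiplier = 1/(1 − c(1−t) + m) = 1/(1 − 0.864×0.85 + 0.12) = 1/0.3856 ≈ 2.593.
The tax multiplier is −c × k ≈ −2.241, so ΔY = k × (−c·ΔT) = (+$381.024 billion) / 0.3856 ≈ +$988.1 billion.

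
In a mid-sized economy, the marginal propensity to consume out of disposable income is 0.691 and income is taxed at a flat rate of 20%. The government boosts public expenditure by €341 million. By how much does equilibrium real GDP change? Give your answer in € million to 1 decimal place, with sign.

Expenditure multiplier = 1/(1 − c(1−t)) = 1/(1 − 0.691×0.8) = 1/0.4472 ≈ 2.236.
ΔY = k × ΔG = (+€341 million) / 0.4472 ≈ +€762.5 million.

+€762.5 million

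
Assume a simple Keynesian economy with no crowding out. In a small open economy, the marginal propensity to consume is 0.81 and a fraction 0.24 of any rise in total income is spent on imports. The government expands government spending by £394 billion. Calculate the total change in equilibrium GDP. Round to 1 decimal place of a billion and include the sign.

Expenditure multiplier = 1/(1 − c + m) = 1/(1 − 0.81 + 0.24) = 1/0.43 ≈ 2.326.
ΔY = k × ΔG = (+£394 billion) / 0.43 ≈ +£916.3 billion.

+£916.3 billion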